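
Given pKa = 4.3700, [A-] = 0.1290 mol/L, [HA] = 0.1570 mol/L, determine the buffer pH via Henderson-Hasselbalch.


ratio = [A-] / [HA] = 0.1290 / 0.1570 = 0.8217
log10(ratio) = -0.0853099
pH = pKa + log10(ratio) = 4.3700 - 0.0853099 = 4.2847


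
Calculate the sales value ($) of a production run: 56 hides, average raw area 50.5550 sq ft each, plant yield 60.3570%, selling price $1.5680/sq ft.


Raw_total = N * avg_area = 56 * 50.5550 = 2831.0800 sq ft
Finished = Raw_total * yield / 100 = 2831.0800 * 60.3570 / 100 = 1708.7550 sq ft
Value = Finished * price = 1708.7550 * 1.5680 = 2679.3278 $


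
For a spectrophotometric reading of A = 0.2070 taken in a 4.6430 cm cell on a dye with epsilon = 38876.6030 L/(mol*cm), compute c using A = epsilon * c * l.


Formula: c = A / (epsilon * l)
Substituting: c = 0.2070 / (38876.6030 * 4.6430)
Result: 1.1468e-06 mol/L


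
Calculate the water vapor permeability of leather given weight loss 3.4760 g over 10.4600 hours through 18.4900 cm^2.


Formula: WVP = loss / (area * time)
Substituting: WVP = 3.4760 / (18.4900 * 10.4600)
Result: 0.0179726 g/(cm^2*hr)


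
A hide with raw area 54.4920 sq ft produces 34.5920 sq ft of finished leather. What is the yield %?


Formula: Yield = finished / raw * 100
Substituting: Yield = 34.5920 / 54.4920 * 100
Result: 63.4809 %


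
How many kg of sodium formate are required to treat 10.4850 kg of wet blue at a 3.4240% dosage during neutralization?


Formula: Neutralizer = substrate * pct / 100
Substituting: Neutralizer = 10.4850 * 3.4240 / 100
Result: 0.3590 kg


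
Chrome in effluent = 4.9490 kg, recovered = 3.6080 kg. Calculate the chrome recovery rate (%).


Formula: Recovery = recovered / input * 100
Substituting: Recovery = 3.6080 / 4.9490 * 100
Result: 72.9036 %


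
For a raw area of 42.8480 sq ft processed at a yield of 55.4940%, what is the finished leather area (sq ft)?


Formula: finished = raw * yield / 100
Substituting: finished = 42.8480 * 55.4940 / 100
Result: 23.7781 sq ft


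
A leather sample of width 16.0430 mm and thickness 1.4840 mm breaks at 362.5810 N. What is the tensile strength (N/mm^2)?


Formula: TS = force / (width * thickness)
Substituting: TS = 362.5810 / (16.0430 * 1.4840)
Result: 15.2295 N/mm^2


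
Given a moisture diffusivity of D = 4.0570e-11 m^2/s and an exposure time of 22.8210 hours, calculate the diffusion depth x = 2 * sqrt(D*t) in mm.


t = 22.8210 hr * 3600 = 82155.6000 s
D * t = 4.0570e-11 * 82155.6000 = 3.3331e-06
x = 2 * sqrt(D*t) = 2 * sqrt(3.3331e-06) = 0.00365133 m = 3.6513 mm


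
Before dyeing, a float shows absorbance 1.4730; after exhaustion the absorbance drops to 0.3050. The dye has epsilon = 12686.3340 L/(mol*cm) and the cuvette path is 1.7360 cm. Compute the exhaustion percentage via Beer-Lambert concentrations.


c_initial = A_i / (epsilon * l) = 1.4730 / (12686.3340 * 1.7360) = 6.6883e-05 mol/L
c_final = A_f / (epsilon * l) = 0.3050 / (12686.3340 * 1.7360) = 1.3849e-05 mol/L
Exhaustion = (c_initial - c_final) / c_initial * 100 = (6.6883e-05 - 1.3849e-05) / 6.6883e-05 * 100 = 79.2940 %


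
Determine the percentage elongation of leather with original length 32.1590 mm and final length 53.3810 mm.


Formula: Elongation = (Lf - L0) / L0 * 100
Substituting: Elongation = (53.3810 - 32.1590) / 32.1590 * 100
Result: 65.9909 %


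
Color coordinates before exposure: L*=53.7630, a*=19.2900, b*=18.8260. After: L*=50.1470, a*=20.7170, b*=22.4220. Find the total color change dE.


dL = -3.6160, da = 1.4270, db = 3.5960
dE = sqrt((-3.6160)^2 + 1.4270^2 + 3.5960^2) = 5.2956


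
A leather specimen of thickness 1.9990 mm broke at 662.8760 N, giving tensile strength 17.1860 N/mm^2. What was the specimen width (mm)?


Formula: w = F / (TS * t)
Substituting: w = 662.8760 / (17.1860 * 1.9990)
Result: 19.2950 mm


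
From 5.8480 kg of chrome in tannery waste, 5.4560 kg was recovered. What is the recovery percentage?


Formula: Recovery = recovered / input * 100
Substituting: Recovery = 5.4560 / 5.8480 * 100
Result: 93.2969 %


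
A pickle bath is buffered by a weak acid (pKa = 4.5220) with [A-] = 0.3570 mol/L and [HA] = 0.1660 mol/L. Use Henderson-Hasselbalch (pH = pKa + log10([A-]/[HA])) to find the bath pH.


ratio = [A-] / [HA] = 0.3570 / 0.1660 = 2.1506
log10(ratio) = 0.3326
pH = pKa + log10(ratio) = 4.5220 + 0.3326 = 4.8546


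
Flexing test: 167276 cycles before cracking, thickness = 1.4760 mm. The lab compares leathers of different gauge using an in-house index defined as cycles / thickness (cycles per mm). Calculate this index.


Formula: Index = cycles / thickness
Substituting: Index = 167276 / 1.4760
Result: 113330.6233 cycles/mm


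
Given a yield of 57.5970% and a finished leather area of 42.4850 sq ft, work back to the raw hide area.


Formula: raw = finished * 100 / yield
Substituting: raw = 42.4850 * 100 / 57.5970
Result: 73.7625 sq ft


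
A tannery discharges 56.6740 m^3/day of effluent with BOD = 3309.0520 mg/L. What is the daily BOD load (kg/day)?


Formula: BOD_load = volume * conc / 1000
Substituting: BOD_load = 56.6740 * 3309.0520 / 1000
Result: 187.5372 kg/day


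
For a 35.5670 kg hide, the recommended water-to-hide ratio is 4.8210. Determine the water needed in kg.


Formula: Water = hide_weight * ratio
Substituting: Water = 35.5670 * 4.8210
Result: 171.4685 kg


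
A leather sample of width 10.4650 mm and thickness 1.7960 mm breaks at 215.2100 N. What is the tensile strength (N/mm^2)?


Formula: TS = force / (width * thickness)
Substituting: TS = 215.2100 / (10.4650 * 1.7960)
Result: 11.4503 N/mm^2


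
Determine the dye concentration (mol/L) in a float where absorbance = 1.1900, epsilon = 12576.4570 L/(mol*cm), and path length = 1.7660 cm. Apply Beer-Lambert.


Formula: c = A / (epsilon * l)
Substituting: c = 1.1900 / (12576.4570 * 1.7660)
Result: 5.3579e-05 mol/L


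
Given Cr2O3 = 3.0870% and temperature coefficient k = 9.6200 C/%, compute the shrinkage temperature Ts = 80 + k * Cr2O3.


Formula: Ts = 80 + k * Cr2O3
Substituting: Ts = 80 + 9.6200 * 3.0870
Result: 109.6969 C


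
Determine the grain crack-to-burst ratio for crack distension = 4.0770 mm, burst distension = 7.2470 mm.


Formula: Ratio = crack / burst
Substituting: Ratio = 4.0770 / 7.2470
Result: 0.5626


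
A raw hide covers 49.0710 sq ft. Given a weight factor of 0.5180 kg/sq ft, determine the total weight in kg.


Formula: Weight = area * weight_per_sqft
Substituting: Weight = 49.0710 * 0.5180
Result: 25.4188 kg


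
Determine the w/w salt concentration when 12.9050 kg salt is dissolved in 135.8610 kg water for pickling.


Formula: Conc = salt / (water + salt) * 100
Substituting: Conc = 12.9050 / (135.8610 + 12.9050) * 100
Result: 8.6747 %


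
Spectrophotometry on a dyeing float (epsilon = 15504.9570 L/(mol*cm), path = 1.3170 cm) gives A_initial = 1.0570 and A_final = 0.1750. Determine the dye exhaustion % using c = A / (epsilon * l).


c_initial = A_i / (epsilon * l) = 1.0570 / (15504.9570 * 1.3170) = 5.1763e-05 mol/L
c_final = A_f / (epsilon * l) = 0.1750 / (15504.9570 * 1.3170) = 8.5700e-06 mol/L
Exhaustion = (c_initial - c_final) / c_initial * 100 = (5.1763e-05 - 8.5700e-06) / 5.1763e-05 * 100 = 83.4437 %


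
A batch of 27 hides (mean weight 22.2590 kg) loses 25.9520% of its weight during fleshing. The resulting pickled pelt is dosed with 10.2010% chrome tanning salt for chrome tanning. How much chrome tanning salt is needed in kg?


Total_raw = N * avg_wt = 27 * 22.2590 = 600.9930 kg
Substrate = Total_raw * (1 - loss/100) = 600.9930 * (1 - 25.9520/100) = 445.0233 kg
Chrome = Substrate * pct / 100 = 445.0233 * 10.2010 / 100 = 45.3968 kg


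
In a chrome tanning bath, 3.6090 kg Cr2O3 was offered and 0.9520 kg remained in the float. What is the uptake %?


Formula: Uptake = (offered - residual) / offered * 100
Substituting: Uptake = (3.6090 - 0.9520) / 3.6090 * 100
Result: 73.6215 %


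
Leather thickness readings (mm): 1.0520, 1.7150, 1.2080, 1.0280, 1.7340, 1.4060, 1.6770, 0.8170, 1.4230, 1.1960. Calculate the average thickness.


Formula: Average = sum / n
Substituting: Average = 13.2560 / 10
Result: 1.3256 mm


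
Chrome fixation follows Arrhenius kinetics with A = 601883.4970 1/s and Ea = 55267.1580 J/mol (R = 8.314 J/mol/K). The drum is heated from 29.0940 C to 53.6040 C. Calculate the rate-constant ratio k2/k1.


T1 = 29.0940 + 273.15 = 302.2440 K; T2 = 53.6040 + 273.15 = 326.7540 K
k1 = A * exp(-Ea/(R*T1)) = 601883.4970 * exp(-55267.1580/(8.314*302.2440)) = 1.6894e-04 1/s
k2 = A * exp(-Ea/(R*T2)) = 601883.4970 * exp(-55267.1580/(8.314*326.7540)) = 8.7949e-04 1/s
k2/k1 = 8.7949e-04 / 1.6894e-04 = 5.2058


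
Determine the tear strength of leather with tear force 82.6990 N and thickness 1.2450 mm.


Formula: Tear strength = force / thickness
Substituting: Tear strength = 82.6990 / 1.2450
Result: 66.4249 N/mm


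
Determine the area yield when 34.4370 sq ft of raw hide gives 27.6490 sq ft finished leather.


Formula: Yield = finished / raw * 100
Substituting: Yield = 27.6490 / 34.4370 * 100
Result: 80.2886 %


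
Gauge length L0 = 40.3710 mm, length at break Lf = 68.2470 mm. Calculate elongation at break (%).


Formula: Elongation = (Lf - L0) / L0 * 100
Substituting: Elongation = (68.2470 - 40.3710) / 40.3710 * 100
Result: 69.0496 %


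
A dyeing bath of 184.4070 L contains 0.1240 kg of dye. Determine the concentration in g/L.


Formula: Conc = dye_mass(kg) / volume(L) * 1000
Substituting: Conc = 0.1240 / 184.4070 * 1000
Result: 0.6724 g/L


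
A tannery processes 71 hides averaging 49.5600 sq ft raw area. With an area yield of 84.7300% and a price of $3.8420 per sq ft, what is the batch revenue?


Raw_total = N * avg_area = 71 * 49.5600 = 3518.7600 sq ft
Finished = Raw_total * yield / 100 = 3518.7600 * 84.7300 / 100 = 2981.4453 sq ft
Value = Finished * price = 2981.4453 * 3.8420 = 11454.7130 $


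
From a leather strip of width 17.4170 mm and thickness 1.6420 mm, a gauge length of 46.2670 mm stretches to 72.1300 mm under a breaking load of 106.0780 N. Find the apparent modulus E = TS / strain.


TS = F / (w * t) = 106.0780 / (17.4170 * 1.6420) = 3.7092 N/mm^2
strain = (Lf - L0) / L0 = (72.1300 - 46.2670) / 46.2670 = 0.5590
E = TS / strain = 3.7092 / 0.5590 = 6.6355 N/mm^2


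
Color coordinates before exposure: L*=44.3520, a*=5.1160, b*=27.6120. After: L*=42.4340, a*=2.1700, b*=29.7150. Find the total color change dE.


dL = -1.9180, da = -2.9460, db = 2.1030
dE = sqrt((-1.9180)^2 + (-2.9460)^2 + 2.1030^2) = 4.0964


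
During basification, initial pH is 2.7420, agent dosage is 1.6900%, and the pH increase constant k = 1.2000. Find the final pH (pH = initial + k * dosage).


Formula: pH_final = pH_initial + k * base_pct
Substituting: pH_final = 2.7420 + 1.2000 * 1.6900
Result: 4.7700


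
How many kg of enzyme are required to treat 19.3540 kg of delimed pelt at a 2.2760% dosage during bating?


Formula: Enzyme = substrate * pct / 100
Substituting: Enzyme = 19.3540 * 2.2760 / 100
Result: 0.4405 kg


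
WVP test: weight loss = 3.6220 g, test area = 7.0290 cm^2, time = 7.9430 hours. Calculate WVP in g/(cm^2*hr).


Formula: WVP = loss / (area * time)
Substituting: WVP = 3.6220 / (7.0290 * 7.9430)
Result: 0.0648739 g/(cm^2*hr)


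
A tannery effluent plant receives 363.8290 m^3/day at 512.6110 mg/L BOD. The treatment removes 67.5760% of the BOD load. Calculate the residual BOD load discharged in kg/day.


Load_in = volume * conc / 1000 = 363.8290 * 512.6110 / 1000 = 186.5027 kg/day
Removed = Load_in * eff / 100 = 186.5027 * 67.5760 / 100 = 126.0311 kg/day
Load_out = Load_in - Removed = 186.5027 - 126.0311 = 60.4717 kg/day


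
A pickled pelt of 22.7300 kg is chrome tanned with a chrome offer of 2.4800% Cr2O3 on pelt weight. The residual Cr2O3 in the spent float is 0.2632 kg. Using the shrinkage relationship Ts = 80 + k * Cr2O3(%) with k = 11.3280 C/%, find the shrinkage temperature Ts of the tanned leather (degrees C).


Offered = pelt * offer_pct / 100 = 22.7300 * 2.4800 / 100 = 0.5637 kg
Uptake = offered - residual = 0.5637 - 0.2632 = 0.3005 kg
Cr2O3% on pelt = uptake / pelt * 100 = 0.3005 / 22.7300 * 100 = 1.3221 %
Ts = 80 + k * Cr2O3% = 80 + 11.3280 * 1.3221 = 94.9763 C


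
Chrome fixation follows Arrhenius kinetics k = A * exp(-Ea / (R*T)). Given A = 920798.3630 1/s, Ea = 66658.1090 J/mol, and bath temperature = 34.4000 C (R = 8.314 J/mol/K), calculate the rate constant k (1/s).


T_K = T_C + 273.15 = 34.4000 + 273.15 = 307.5500 K
exponent = -Ea / (R * T_K) = -66658.1090 / (8.314 * 307.5500) = -26.0692
k = A * exp(exponent) = 920798.3630 * exp(-26.0692) = 4.3900e-06 1/s


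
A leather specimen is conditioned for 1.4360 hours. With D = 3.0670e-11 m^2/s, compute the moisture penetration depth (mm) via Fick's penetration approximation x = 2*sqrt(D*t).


t = 1.4360 hr * 3600 = 5169.6000 s
D * t = 3.0670e-11 * 5169.6000 = 1.5855e-07
x = 2 * sqrt(D*t) = 2 * sqrt(1.5855e-07) = 7.9637e-04 m = 0.7964 mm


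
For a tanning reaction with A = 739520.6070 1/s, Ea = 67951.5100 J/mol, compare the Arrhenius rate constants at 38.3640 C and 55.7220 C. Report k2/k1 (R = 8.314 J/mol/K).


T1 = 38.3640 + 273.15 = 311.5140 K; T2 = 55.7220 + 273.15 = 328.8720 K
k1 = A * exp(-Ea/(R*T1)) = 739520.6070 * exp(-67951.5100/(8.314*311.5140)) = 2.9815e-06 1/s
k2 = A * exp(-Ea/(R*T2)) = 739520.6070 * exp(-67951.5100/(8.314*328.8720)) = 1.1908e-05 1/s
k2/k1 = 1.1908e-05 / 2.9815e-06 = 3.9940


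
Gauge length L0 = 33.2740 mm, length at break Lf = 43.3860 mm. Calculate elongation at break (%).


Formula: Elongation = (Lf - L0) / L0 * 100
Substituting: Elongation = (43.3860 - 33.2740) / 33.2740 * 100
Result: 30.3901 %


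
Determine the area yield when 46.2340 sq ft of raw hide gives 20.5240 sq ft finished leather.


Formula: Yield = finished / raw * 100
Substituting: Yield = 20.5240 / 46.2340 * 100
Result: 44.3916 %


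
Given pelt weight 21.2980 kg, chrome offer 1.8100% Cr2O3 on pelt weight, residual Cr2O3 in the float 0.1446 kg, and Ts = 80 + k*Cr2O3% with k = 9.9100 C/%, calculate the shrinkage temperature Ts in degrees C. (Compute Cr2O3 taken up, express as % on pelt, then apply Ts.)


Offered = pelt * offer_pct / 100 = 21.2980 * 1.8100 / 100 = 0.3855 kg
Uptake = offered - residual = 0.3855 - 0.1446 = 0.2409 kg
Cr2O3% on pelt = uptake / pelt * 100 = 0.2409 / 21.2980 * 100 = 1.1311 %
Ts = 80 + k * Cr2O3% = 80 + 9.9100 * 1.1311 = 91.2088 C


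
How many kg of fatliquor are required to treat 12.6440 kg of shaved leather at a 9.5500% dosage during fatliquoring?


Formula: Fat = substrate * pct / 100
Substituting: Fat = 12.6440 * 9.5500 / 100
Result: 1.2075 kg


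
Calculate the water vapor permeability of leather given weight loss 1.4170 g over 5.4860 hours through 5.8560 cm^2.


Formula: WVP = loss / (area * time)
Substituting: WVP = 1.4170 / (5.8560 * 5.4860)
Result: 0.0441076 g/(cm^2*hr)


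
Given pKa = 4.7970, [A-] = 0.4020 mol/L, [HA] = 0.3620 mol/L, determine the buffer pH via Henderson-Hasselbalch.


ratio = [A-] / [HA] = 0.4020 / 0.3620 = 1.1105
log10(ratio) = 0.0455175
pH = pKa + log10(ratio) = 4.7970 + 0.0455175 = 4.8425


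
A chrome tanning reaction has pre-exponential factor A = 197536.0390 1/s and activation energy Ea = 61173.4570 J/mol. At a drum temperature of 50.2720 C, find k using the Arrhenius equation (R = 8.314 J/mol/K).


T_K = T_C + 273.15 = 50.2720 + 273.15 = 323.4220 K
exponent = -Ea / (R * T_K) = -61173.4570 / (8.314 * 323.4220) = -22.7501
k = A * exp(exponent) = 197536.0390 * exp(-22.7501) = 2.6026e-05 1/s


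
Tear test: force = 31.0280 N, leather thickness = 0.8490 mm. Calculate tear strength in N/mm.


Formula: Tear strength = force / thickness
Substituting: Tear strength = 31.0280 / 0.8490
Result: 36.5465 N/mm


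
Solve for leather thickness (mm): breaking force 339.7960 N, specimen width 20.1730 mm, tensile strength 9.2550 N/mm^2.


Formula: t = F / (TS * w)
Substituting: t = 339.7960 / (9.2550 * 20.1730)
Result: 1.8200 mm


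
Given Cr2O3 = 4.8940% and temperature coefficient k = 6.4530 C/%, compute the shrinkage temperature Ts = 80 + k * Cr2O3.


Formula: Ts = 80 + k * Cr2O3
Substituting: Ts = 80 + 6.4530 * 4.8940
Result: 111.5810 C


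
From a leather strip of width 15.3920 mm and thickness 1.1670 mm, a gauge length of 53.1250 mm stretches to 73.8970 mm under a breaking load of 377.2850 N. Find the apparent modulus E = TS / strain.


TS = F / (w * t) = 377.2850 / (15.3920 * 1.1670) = 21.0041 N/mm^2
strain = (Lf - L0) / L0 = (73.8970 - 53.1250) / 53.1250 = 0.3910
E = TS / strain = 21.0041 / 0.3910 = 53.7185 N/mm^2


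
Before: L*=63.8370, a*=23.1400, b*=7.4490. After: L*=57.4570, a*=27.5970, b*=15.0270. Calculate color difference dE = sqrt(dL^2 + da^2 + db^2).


dL = -6.3800, da = 4.4570, db = 7.5780
dE = sqrt((-6.3800)^2 + 4.4570^2 + 7.5780^2) = 10.8626


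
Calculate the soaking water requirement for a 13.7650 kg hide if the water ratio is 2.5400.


Formula: Water = hide_weight * ratio
Substituting: Water = 13.7650 * 2.5400
Result: 34.9631 kg


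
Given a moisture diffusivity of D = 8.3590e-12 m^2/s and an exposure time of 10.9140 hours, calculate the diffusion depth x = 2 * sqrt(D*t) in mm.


t = 10.9140 hr * 3600 = 39290.4000 s
D * t = 8.3590e-12 * 39290.4000 = 3.2843e-07
x = 2 * sqrt(D*t) = 2 * sqrt(3.2843e-07) = 0.00114617 m = 1.1462 mm


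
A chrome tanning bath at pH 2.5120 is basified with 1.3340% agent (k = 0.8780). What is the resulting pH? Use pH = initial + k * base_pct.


Formula: pH_final = pH_initial + k * base_pct
Substituting: pH_final = 2.5120 + 0.8780 * 1.3340
Result: 3.6833


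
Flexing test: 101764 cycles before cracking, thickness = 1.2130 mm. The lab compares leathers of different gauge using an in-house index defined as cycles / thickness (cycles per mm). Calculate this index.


Formula: Index = cycles / thickness
Substituting: Index = 101764 / 1.2130
Result: 83894.4765 cycles/mm


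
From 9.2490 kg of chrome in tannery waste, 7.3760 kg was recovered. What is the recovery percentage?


Formula: Recovery = recovered / input * 100
Substituting: Recovery = 7.3760 / 9.2490 * 100
Result: 79.7492 %


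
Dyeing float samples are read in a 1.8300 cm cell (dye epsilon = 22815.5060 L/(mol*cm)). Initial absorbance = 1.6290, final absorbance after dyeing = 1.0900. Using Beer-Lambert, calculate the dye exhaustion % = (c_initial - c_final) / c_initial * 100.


c_initial = A_i / (epsilon * l) = 1.6290 / (22815.5060 * 1.8300) = 3.9016e-05 mol/L
c_final = A_f / (epsilon * l) = 1.0900 / (22815.5060 * 1.8300) = 2.6106e-05 mol/L
Exhaustion = (c_initial - c_final) / c_initial * 100 = (3.9016e-05 - 2.6106e-05) / 3.9016e-05 * 100 = 33.0878 %


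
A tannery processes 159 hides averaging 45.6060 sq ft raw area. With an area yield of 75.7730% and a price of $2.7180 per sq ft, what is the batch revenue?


Raw_total = N * avg_area = 159 * 45.6060 = 7251.3540 sq ft
Finished = Raw_total * yield / 100 = 7251.3540 * 75.7730 / 100 = 5494.5685 sq ft
Value = Finished * price = 5494.5685 * 2.7180 = 14934.2371 $


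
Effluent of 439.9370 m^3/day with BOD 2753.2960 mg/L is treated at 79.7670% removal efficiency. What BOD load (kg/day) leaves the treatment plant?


Load_in = volume * conc / 1000 = 439.9370 * 2753.2960 / 1000 = 1211.2768 kg/day
Removed = Load_in * eff / 100 = 1211.2768 * 79.7670 / 100 = 966.1992 kg/day
Load_out = Load_in - Removed = 1211.2768 - 966.1992 = 245.0776 kg/day


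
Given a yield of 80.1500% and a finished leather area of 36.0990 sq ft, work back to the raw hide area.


Formula: raw = finished * 100 / yield
Substituting: raw = 36.0990 * 100 / 80.1500
Result: 45.0393 sq ft


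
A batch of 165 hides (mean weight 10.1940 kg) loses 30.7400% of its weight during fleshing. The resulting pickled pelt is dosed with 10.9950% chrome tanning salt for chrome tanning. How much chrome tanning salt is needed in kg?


Total_raw = N * avg_wt = 165 * 10.1940 = 1682.0100 kg
Substrate = Total_raw * (1 - loss/100) = 1682.0100 * (1 - 30.7400/100) = 1164.9601 kg
Chrome = Substrate * pct / 100 = 1164.9601 * 10.9950 / 100 = 128.0874 kg


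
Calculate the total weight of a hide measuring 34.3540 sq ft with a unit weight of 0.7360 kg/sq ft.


Formula: Weight = area * weight_per_sqft
Substituting: Weight = 34.3540 * 0.7360
Result: 25.2845 kg


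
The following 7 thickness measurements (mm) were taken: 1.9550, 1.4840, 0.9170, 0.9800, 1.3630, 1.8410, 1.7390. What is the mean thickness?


Formula: Average = sum / n
Substituting: Average = 10.2790 / 7
Result: 1.4684 mm


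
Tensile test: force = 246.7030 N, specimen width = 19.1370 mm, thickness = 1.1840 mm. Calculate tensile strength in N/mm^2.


Formula: TS = force / (width * thickness)
Substituting: TS = 246.7030 / (19.1370 * 1.1840)
Result: 10.8880 N/mm^2


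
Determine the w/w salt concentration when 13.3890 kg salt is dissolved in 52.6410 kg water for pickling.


Formula: Conc = salt / (water + salt) * 100
Substituting: Conc = 13.3890 / (52.6410 + 13.3890) * 100
Result: 20.2771 %


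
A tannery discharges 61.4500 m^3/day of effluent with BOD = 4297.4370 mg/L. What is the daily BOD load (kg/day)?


Formula: BOD_load = volume * conc / 1000
Substituting: BOD_load = 61.4500 * 4297.4370 / 1000
Result: 264.0775 kg/day


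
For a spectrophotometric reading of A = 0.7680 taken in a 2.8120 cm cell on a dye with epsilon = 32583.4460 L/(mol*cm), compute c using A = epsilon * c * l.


Formula: c = A / (epsilon * l)
Substituting: c = 0.7680 / (32583.4460 * 2.8120)
Result: 8.3820e-06 mol/L


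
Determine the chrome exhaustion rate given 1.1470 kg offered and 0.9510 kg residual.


Formula: Uptake = (offered - residual) / offered * 100
Substituting: Uptake = (1.1470 - 0.9510) / 1.1470 * 100
Result: 17.0881 %


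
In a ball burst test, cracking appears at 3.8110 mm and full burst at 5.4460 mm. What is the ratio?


Formula: Ratio = crack / burst
Substituting: Ratio = 3.8110 / 5.4460
Result: 0.6998


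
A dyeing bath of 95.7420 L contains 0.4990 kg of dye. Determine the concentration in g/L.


Formula: Conc = dye_mass(kg) / volume(L) * 1000
Substituting: Conc = 0.4990 / 95.7420 * 1000
Result: 5.2119 g/L


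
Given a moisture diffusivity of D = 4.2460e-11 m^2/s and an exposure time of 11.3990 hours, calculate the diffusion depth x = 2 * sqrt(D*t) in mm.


t = 11.3990 hr * 3600 = 41036.4000 s
D * t = 4.2460e-11 * 41036.4000 = 1.7424e-06
x = 2 * sqrt(D*t) = 2 * sqrt(1.7424e-06) = 0.00264 m = 2.6400 mm


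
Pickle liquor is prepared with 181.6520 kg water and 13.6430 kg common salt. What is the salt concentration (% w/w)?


Formula: Conc = salt / (water + salt) * 100
Substituting: Conc = 13.6430 / (181.6520 + 13.6430) * 100
Result: 6.9858 %


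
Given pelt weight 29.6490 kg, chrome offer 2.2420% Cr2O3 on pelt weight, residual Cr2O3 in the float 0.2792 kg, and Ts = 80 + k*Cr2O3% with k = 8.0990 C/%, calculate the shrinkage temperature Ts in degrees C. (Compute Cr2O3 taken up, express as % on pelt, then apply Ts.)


Offered = pelt * offer_pct / 100 = 29.6490 * 2.2420 / 100 = 0.6647 kg
Uptake = offered - residual = 0.6647 - 0.2792 = 0.3855 kg
Cr2O3% on pelt = uptake / pelt * 100 = 0.3855 / 29.6490 * 100 = 1.3003 %
Ts = 80 + k * Cr2O3% = 80 + 8.0990 * 1.3003 = 90.5313 C


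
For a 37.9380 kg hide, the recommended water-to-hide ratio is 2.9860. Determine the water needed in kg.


Formula: Water = hide_weight * ratio
Substituting: Water = 37.9380 * 2.9860
Result: 113.2829 kg


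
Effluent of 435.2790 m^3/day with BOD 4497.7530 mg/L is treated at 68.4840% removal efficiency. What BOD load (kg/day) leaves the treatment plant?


Load_in = volume * conc / 1000 = 435.2790 * 4497.7530 / 1000 = 1957.7774 kg/day
Removed = Load_in * eff / 100 = 1957.7774 * 68.4840 / 100 = 1340.7643 kg/day
Load_out = Load_in - Removed = 1957.7774 - 1340.7643 = 617.0131 kg/day


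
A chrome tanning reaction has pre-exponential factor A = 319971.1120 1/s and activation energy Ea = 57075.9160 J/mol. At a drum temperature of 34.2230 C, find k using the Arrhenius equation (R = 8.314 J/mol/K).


T_K = T_C + 273.15 = 34.2230 + 273.15 = 307.3730 K
exponent = -Ea / (R * T_K) = -57075.9160 / (8.314 * 307.3730) = -22.3345
k = A * exp(exponent) = 319971.1120 * exp(-22.3345) = 6.3876e-05 1/s


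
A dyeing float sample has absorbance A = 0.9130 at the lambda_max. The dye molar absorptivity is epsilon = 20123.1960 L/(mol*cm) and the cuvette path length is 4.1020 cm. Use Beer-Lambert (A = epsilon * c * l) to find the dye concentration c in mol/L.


Formula: c = A / (epsilon * l)
Substituting: c = 0.9130 / (20123.1960 * 4.1020)
Result: 1.1061e-05 mol/L


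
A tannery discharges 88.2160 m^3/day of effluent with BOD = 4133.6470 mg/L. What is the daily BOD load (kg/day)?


Formula: BOD_load = volume * conc / 1000
Substituting: BOD_load = 88.2160 * 4133.6470 / 1000
Result: 364.6538 kg/day


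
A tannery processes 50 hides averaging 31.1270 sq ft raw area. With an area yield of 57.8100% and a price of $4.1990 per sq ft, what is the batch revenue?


Raw_total = N * avg_area = 50 * 31.1270 = 1556.3500 sq ft
Finished = Raw_total * yield / 100 = 1556.3500 * 57.8100 / 100 = 899.7259 sq ft
Value = Finished * price = 899.7259 * 4.1990 = 3777.9492 $


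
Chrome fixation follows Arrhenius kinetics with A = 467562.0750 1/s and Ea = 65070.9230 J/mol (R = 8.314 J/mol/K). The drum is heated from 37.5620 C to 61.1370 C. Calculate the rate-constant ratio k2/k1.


T1 = 37.5620 + 273.15 = 310.7120 K; T2 = 61.1370 + 273.15 = 334.2870 K
k1 = A * exp(-Ea/(R*T1)) = 467562.0750 * exp(-65070.9230/(8.314*310.7120)) = 5.3727e-06 1/s
k2 = A * exp(-Ea/(R*T2)) = 467562.0750 * exp(-65070.9230/(8.314*334.2870)) = 3.1746e-05 1/s
k2/k1 = 3.1746e-05 / 5.3727e-06 = 5.9088


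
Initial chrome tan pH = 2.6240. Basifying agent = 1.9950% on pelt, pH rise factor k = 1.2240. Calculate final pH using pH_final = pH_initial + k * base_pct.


Formula: pH_final = pH_initial + k * base_pct
Substituting: pH_final = 2.6240 + 1.2240 * 1.9950
Result: 5.0659


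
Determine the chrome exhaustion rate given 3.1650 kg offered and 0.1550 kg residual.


Formula: Uptake = (offered - residual) / offered * 100
Substituting: Uptake = (3.1650 - 0.1550) / 3.1650 * 100
Result: 95.1027 %


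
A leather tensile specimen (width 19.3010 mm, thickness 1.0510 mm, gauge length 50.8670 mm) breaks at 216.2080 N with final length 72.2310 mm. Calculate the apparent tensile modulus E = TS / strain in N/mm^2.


TS = F / (w * t) = 216.2080 / (19.3010 * 1.0510) = 10.6583 N/mm^2
strain = (Lf - L0) / L0 = (72.2310 - 50.8670) / 50.8670 = 0.4200
E = TS / strain = 10.6583 / 0.4200 = 25.3771 N/mm^2


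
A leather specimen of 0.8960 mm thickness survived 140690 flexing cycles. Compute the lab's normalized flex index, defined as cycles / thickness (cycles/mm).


Formula: Index = cycles / thickness
Substituting: Index = 140690 / 0.8960
Result: 157020.0893 cycles/mm


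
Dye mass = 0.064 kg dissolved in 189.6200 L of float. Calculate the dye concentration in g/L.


Formula: Conc = dye_mass(kg) / volume(L) * 1000
Substituting: Conc = 0.064 / 189.6200 * 1000
Result: 0.3375 g/L


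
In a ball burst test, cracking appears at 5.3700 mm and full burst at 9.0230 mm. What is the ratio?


Formula: Ratio = crack / burst
Substituting: Ratio = 5.3700 / 9.0230
Result: 0.5951


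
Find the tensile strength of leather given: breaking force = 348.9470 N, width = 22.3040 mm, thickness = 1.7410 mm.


Formula: TS = force / (width * thickness)
Substituting: TS = 348.9470 / (22.3040 * 1.7410)
Result: 8.9862 N/mm^2


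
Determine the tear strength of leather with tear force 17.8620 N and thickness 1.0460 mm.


Formula: Tear strength = force / thickness
Substituting: Tear strength = 17.8620 / 1.0460
Result: 17.0765 N/mm


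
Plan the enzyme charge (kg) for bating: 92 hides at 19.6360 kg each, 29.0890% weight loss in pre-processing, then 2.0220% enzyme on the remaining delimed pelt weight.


Total_raw = N * avg_wt = 92 * 19.6360 = 1806.5120 kg
Substrate = Total_raw * (1 - loss/100) = 1806.5120 * (1 - 29.0890/100) = 1281.0157 kg
Enzyme = Substrate * pct / 100 = 1281.0157 * 2.0220 / 100 = 25.9021 kg


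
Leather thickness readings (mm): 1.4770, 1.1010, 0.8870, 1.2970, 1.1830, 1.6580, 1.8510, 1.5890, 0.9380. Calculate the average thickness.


Formula: Average = sum / n
Substituting: Average = 11.9810 / 9
Result: 1.3312 mm


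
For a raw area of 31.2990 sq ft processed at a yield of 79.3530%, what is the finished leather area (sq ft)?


Formula: finished = raw * yield / 100
Substituting: finished = 31.2990 * 79.3530 / 100
Result: 24.8367 sq ft


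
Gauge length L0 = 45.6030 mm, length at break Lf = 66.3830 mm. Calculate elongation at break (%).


Formula: Elongation = (Lf - L0) / L0 * 100
Substituting: Elongation = (66.3830 - 45.6030) / 45.6030 * 100
Result: 45.5672 %


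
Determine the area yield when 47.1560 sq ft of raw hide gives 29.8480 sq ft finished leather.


Formula: Yield = finished / raw * 100
Substituting: Yield = 29.8480 / 47.1560 * 100
Result: 63.2963 %


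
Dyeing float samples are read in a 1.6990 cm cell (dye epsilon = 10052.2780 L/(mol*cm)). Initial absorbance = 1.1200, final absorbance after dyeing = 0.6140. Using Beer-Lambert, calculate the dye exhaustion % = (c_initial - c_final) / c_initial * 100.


c_initial = A_i / (epsilon * l) = 1.1200 / (10052.2780 * 1.6990) = 6.5578e-05 mol/L
c_final = A_f / (epsilon * l) = 0.6140 / (10052.2780 * 1.6990) = 3.5951e-05 mol/L
Exhaustion = (c_initial - c_final) / c_initial * 100 = (6.5578e-05 - 3.5951e-05) / 6.5578e-05 * 100 = 45.1786 %


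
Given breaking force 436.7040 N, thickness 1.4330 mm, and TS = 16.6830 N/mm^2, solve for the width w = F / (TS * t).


Formula: w = F / (TS * t)
Substituting: w = 436.7040 / (16.6830 * 1.4330)
Result: 18.2670 mm


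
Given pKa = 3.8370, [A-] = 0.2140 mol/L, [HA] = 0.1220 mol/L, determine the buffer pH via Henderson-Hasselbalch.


ratio = [A-] / [HA] = 0.2140 / 0.1220 = 1.7541
log10(ratio) = 0.2441
pH = pKa + log10(ratio) = 3.8370 + 0.2441 = 4.0811


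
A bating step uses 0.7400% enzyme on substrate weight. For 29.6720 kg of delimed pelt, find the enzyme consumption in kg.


Formula: Enzyme = substrate * pct / 100
Substituting: Enzyme = 29.6720 * 0.7400 / 100
Result: 0.2196 kg


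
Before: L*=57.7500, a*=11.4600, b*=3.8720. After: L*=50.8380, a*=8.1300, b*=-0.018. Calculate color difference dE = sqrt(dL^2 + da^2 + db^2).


dL = -6.9120, da = -3.3300, db = -3.8900
dE = sqrt((-6.9120)^2 + (-3.3300)^2 + (-3.8900)^2) = 8.6021


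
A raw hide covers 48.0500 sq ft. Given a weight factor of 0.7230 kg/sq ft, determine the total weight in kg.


Formula: Weight = area * weight_per_sqft
Substituting: Weight = 48.0500 * 0.7230
Result: 34.7401 kg


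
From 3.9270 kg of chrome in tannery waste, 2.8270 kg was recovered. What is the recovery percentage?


Formula: Recovery = recovered / input * 100
Substituting: Recovery = 2.8270 / 3.9270 * 100
Result: 71.9888 %


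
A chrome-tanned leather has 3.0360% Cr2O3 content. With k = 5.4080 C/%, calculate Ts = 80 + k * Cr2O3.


Formula: Ts = 80 + k * Cr2O3
Substituting: Ts = 80 + 5.4080 * 3.0360
Result: 96.4187 C


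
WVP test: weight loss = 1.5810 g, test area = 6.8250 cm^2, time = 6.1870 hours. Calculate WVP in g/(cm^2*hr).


Formula: WVP = loss / (area * time)
Substituting: WVP = 1.5810 / (6.8250 * 6.1870)
Result: 0.0374411 g/(cm^2*hr)


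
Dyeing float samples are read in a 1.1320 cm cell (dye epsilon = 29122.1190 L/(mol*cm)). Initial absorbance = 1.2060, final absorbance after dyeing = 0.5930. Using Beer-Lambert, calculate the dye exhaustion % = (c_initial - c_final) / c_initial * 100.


c_initial = A_i / (epsilon * l) = 1.2060 / (29122.1190 * 1.1320) = 3.6583e-05 mol/L
c_final = A_f / (epsilon * l) = 0.5930 / (29122.1190 * 1.1320) = 1.7988e-05 mol/L
Exhaustion = (c_initial - c_final) / c_initial * 100 = (3.6583e-05 - 1.7988e-05) / 3.6583e-05 * 100 = 50.8292 %


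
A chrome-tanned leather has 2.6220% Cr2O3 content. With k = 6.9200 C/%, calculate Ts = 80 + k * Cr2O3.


Formula: Ts = 80 + k * Cr2O3
Substituting: Ts = 80 + 6.9200 * 2.6220
Result: 98.1442 C


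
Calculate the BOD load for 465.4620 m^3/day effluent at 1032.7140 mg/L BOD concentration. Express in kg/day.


Formula: BOD_load = volume * conc / 1000
Substituting: BOD_load = 465.4620 * 1032.7140 / 1000
Result: 480.6891 kg/day


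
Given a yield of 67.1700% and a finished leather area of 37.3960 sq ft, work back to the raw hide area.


Formula: raw = finished * 100 / yield
Substituting: raw = 37.3960 * 100 / 67.1700
Result: 55.6737 sq ft


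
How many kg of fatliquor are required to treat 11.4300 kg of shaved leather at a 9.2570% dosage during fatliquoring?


Formula: Fat = substrate * pct / 100
Substituting: Fat = 11.4300 * 9.2570 / 100
Result: 1.0581 kg


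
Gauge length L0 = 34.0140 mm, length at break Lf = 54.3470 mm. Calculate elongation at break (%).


Formula: Elongation = (Lf - L0) / L0 * 100
Substituting: Elongation = (54.3470 - 34.0140) / 34.0140 * 100
Result: 59.7783 %


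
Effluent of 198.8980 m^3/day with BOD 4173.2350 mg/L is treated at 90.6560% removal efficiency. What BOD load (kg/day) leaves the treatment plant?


Load_in = volume * conc / 1000 = 198.8980 * 4173.2350 / 1000 = 830.0481 kg/day
Removed = Load_in * eff / 100 = 830.0481 * 90.6560 / 100 = 752.4884 kg/day
Load_out = Load_in - Removed = 830.0481 - 752.4884 = 77.5597 kg/day


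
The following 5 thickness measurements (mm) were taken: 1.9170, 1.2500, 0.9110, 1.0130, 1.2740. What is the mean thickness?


Formula: Average = sum / n
Substituting: Average = 6.3650 / 5
Result: 1.2730 mm


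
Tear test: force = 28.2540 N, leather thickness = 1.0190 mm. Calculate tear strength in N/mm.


Formula: Tear strength = force / thickness
Substituting: Tear strength = 28.2540 / 1.0190
Result: 27.7272 N/mm


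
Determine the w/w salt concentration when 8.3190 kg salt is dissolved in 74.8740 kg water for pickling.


Formula: Conc = salt / (water + salt) * 100
Substituting: Conc = 8.3190 / (74.8740 + 8.3190) * 100
Result: 9.9996 %


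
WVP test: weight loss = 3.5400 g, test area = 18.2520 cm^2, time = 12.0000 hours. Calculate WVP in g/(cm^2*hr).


Formula: WVP = loss / (area * time)
Substituting: WVP = 3.5400 / (18.2520 * 12.0000)
Result: 0.0161626 g/(cm^2*hr)


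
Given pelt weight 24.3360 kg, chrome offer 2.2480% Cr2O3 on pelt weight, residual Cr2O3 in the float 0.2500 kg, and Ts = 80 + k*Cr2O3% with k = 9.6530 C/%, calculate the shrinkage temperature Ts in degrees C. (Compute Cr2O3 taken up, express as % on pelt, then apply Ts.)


Offered = pelt * offer_pct / 100 = 24.3360 * 2.2480 / 100 = 0.5471 kg
Uptake = offered - residual = 0.5471 - 0.2500 = 0.2971 kg
Cr2O3% on pelt = uptake / pelt * 100 = 0.2971 / 24.3360 * 100 = 1.2207 %
Ts = 80 + k * Cr2O3% = 80 + 9.6530 * 1.2207 = 91.7836 C


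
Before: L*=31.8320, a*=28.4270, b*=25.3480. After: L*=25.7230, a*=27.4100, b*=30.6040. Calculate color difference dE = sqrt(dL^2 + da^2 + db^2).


dL = -6.1090, da = -1.0170, db = 5.2560
dE = sqrt((-6.1090)^2 + (-1.0170)^2 + 5.2560^2) = 8.1228


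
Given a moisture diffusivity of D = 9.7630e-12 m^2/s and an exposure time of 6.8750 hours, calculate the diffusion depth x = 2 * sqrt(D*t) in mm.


t = 6.8750 hr * 3600 = 24750.0000 s
D * t = 9.7630e-12 * 24750.0000 = 2.4163e-07
x = 2 * sqrt(D*t) = 2 * sqrt(2.4163e-07) = 9.8313e-04 m = 0.9831 mm


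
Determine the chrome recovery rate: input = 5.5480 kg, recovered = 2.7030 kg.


Formula: Recovery = recovered / input * 100
Substituting: Recovery = 2.7030 / 5.5480 * 100
Result: 48.7203 %


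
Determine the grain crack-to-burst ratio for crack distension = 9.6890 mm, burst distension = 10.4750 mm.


Formula: Ratio = crack / burst
Substituting: Ratio = 9.6890 / 10.4750
Result: 0.9250


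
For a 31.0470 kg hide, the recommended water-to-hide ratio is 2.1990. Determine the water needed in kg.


Formula: Water = hide_weight * ratio
Substituting: Water = 31.0470 * 2.1990
Result: 68.2724 kg


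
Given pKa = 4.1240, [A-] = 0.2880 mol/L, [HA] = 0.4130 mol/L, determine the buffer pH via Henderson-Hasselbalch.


ratio = [A-] / [HA] = 0.2880 / 0.4130 = 0.6973
log10(ratio) = -0.1566
pH = pKa + log10(ratio) = 4.1240 - 0.1566 = 3.9674


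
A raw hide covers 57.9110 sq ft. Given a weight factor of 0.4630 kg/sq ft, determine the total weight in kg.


Formula: Weight = area * weight_per_sqft
Substituting: Weight = 57.9110 * 0.4630
Result: 26.8128 kg


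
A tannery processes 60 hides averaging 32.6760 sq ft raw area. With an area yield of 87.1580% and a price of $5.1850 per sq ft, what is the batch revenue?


Raw_total = N * avg_area = 60 * 32.6760 = 1960.5600 sq ft
Finished = Raw_total * yield / 100 = 1960.5600 * 87.1580 / 100 = 1708.7849 sq ft
Value = Finished * price = 1708.7849 * 5.1850 = 8860.0496 $


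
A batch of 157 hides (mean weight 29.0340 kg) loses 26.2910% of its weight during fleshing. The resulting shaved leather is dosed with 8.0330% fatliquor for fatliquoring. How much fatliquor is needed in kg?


Total_raw = N * avg_wt = 157 * 29.0340 = 4558.3380 kg
Substrate = Total_raw * (1 - loss/100) = 4558.3380 * (1 - 26.2910/100) = 3359.9054 kg
Fat = Substrate * pct / 100 = 3359.9054 * 8.0330 / 100 = 269.9012 kg


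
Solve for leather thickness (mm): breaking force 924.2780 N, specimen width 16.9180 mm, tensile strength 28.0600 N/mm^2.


Formula: t = F / (TS * w)
Substituting: t = 924.2780 / (28.0600 * 16.9180)
Result: 1.9470 mm


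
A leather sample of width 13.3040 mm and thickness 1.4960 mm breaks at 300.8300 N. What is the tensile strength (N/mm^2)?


Formula: TS = force / (width * thickness)
Substituting: TS = 300.8300 / (13.3040 * 1.4960)
Result: 15.1150 N/mm^2


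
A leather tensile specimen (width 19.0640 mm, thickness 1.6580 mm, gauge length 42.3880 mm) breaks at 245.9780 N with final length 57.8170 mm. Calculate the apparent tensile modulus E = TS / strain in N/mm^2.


TS = F / (w * t) = 245.9780 / (19.0640 * 1.6580) = 7.7821 N/mm^2
strain = (Lf - L0) / L0 = (57.8170 - 42.3880) / 42.3880 = 0.3640
E = TS / strain = 7.7821 / 0.3640 = 21.3798 N/mm^2


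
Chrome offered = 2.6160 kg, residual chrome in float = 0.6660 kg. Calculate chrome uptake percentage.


Formula: Uptake = (offered - residual) / offered * 100
Substituting: Uptake = (2.6160 - 0.6660) / 2.6160 * 100
Result: 74.5413 %


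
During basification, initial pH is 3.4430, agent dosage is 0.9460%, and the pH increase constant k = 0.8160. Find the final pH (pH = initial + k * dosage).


Formula: pH_final = pH_initial + k * base_pct
Substituting: pH_final = 3.4430 + 0.8160 * 0.9460
Result: 4.2149


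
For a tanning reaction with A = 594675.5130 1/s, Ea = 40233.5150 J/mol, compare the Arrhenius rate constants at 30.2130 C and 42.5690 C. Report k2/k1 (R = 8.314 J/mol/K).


T1 = 30.2130 + 273.15 = 303.3630 K; T2 = 42.5690 + 273.15 = 315.7190 K
k1 = A * exp(-Ea/(R*T1)) = 594675.5130 * exp(-40233.5150/(8.314*303.3630)) = 0.070212 1/s
k2 = A * exp(-Ea/(R*T2)) = 594675.5130 * exp(-40233.5150/(8.314*315.7190)) = 0.1311 1/s
k2/k1 = 0.1311 / 0.070212 = 1.8669


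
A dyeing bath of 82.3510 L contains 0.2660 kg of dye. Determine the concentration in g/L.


Formula: Conc = dye_mass(kg) / volume(L) * 1000
Substituting: Conc = 0.2660 / 82.3510 * 1000
Result: 3.2301 g/L


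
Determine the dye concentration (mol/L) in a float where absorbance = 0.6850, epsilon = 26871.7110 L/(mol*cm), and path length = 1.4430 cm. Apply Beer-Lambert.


Formula: c = A / (epsilon * l)
Substituting: c = 0.6850 / (26871.7110 * 1.4430)
Result: 1.7666e-05 mol/L
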